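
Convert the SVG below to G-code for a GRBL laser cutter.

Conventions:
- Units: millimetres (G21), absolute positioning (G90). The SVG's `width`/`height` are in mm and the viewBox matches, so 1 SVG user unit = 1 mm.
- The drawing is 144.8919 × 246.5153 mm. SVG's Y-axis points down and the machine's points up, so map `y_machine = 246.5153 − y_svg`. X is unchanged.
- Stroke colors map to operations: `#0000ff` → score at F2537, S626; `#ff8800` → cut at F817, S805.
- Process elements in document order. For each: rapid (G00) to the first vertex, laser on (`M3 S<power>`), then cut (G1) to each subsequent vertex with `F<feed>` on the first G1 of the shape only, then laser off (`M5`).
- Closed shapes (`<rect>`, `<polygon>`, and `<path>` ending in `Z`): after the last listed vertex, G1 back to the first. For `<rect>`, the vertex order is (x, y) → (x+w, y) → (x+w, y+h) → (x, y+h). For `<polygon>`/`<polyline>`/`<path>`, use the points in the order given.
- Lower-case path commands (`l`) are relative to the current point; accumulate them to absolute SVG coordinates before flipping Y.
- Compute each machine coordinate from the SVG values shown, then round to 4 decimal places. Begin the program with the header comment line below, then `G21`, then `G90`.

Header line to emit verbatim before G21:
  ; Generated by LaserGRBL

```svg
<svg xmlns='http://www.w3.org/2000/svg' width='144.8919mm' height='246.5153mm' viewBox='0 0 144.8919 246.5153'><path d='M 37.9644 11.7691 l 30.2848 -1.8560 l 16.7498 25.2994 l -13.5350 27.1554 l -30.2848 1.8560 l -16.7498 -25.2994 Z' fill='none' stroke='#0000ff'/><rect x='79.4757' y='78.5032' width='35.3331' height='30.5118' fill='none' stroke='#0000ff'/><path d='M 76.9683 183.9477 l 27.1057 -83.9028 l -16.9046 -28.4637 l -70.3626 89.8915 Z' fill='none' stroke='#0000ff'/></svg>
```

1 u = 1 mm; y_m = 246.5153 − y.

[1] `<path>` regular polygon, #0000ff→score S626 F2537: (37.9644,234.7462) → (68.2492,236.6022) → (84.9990,211.3028) → (71.4640,184.1474) → (41.1792,182.2914) → (24.4294,207.5908) → (37.9644,234.7462) (closed)

[2] `<rect>` rectangle, #0000ff→score S626 F2537: (79.4757,168.0121) → (114.8088,168.0121) → (114.8088,137.5003) → (79.4757,137.5003) → (79.4757,168.0121) (closed)

[3] `<path>` closed polygon, #0000ff→score S626 F2537: (76.9683,62.5676) → (104.0740,146.4704) → (87.1694,174.9341) → (16.8068,85.0426) → (76.9683,62.5676) (closed)

; Generated by LaserGRBL
G21
G90
G00 X37.9644 Y234.7462
M3 S626
G1 X68.2492 Y236.6022 F2537
G1 X84.9990 Y211.3028
G1 X71.4640 Y184.1474
G1 X41.1792 Y182.2914
G1 X24.4294 Y207.5908
G1 X37.9644 Y234.7462
M5
G00 X79.4757 Y168.0121
M3 S626
G1 X114.8088 Y168.0121 F2537
G1 X114.8088 Y137.5003
G1 X79.4757 Y137.5003
G1 X79.4757 Y168.0121
M5
G00 X76.9683 Y62.5676
M3 S626
G1 X104.0740 Y146.4704 F2537
G1 X87.1694 Y174.9341
G1 X16.8068 Y85.0426
G1 X76.9683 Y62.5676
M5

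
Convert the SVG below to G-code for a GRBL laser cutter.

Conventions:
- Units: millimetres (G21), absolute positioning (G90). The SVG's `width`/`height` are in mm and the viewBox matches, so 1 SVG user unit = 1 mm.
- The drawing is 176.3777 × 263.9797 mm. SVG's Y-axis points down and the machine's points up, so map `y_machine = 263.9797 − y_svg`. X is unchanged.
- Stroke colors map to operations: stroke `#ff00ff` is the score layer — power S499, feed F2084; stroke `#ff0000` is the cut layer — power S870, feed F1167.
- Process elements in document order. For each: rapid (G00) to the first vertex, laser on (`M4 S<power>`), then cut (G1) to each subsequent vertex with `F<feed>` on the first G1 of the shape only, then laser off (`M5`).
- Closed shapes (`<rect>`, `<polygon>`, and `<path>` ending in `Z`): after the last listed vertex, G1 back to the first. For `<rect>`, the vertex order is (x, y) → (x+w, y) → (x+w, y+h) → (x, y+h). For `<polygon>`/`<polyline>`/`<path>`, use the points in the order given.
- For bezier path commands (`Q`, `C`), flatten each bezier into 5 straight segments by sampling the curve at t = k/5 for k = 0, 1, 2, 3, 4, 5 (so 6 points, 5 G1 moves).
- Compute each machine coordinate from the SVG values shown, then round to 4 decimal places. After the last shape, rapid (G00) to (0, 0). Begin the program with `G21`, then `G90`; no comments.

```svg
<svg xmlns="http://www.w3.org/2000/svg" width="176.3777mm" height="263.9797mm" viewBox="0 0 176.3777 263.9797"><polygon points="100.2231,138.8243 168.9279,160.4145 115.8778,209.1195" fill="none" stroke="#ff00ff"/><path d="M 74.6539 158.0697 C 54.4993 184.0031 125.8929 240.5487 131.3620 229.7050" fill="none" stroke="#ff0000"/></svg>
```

G21
G90
G00 X100.2231 Y125.1554
M4 S499
G1 X168.9279 Y103.5652 F2084
G1 X115.8778 Y54.8602
G1 X100.2231 Y125.1554
M5
G00 X74.6539 Y105.9100
M4 S870
G1 X72.2871 Y87.4605 F1167
G1 X84.3333 Y66.3682
G1 X103.2336 Y47.3370
G1 X121.4294 Y35.0712
G1 X131.3620 Y34.2747
M5
G00 X0.0000 Y0.0000

Since the viewBox matches the mm dimensions, user units are millimetres directly. The only transform is the Y-flip y_m = 263.9797 − y_svg.

Shape 1 is a regular polygon drawn with `<polygon>`. Its stroke #ff00ff means score at S499, F2084. After flipping Y the toolpath is (100.2231,125.1554) → (168.9279,103.5652) → (115.8778,54.8602) → (100.2231,125.1554), returning to the start.

Shape 2 is a cubic bezier drawn with `<path>`. Its stroke #ff0000 means cut at S870, F1167. After flipping Y the toolpath is (74.6539,105.9100) → (72.2871,87.4605) → (84.3333,66.3682) → (103.2336,47.3370) → (121.4294,35.0712) → (131.3620,34.2747).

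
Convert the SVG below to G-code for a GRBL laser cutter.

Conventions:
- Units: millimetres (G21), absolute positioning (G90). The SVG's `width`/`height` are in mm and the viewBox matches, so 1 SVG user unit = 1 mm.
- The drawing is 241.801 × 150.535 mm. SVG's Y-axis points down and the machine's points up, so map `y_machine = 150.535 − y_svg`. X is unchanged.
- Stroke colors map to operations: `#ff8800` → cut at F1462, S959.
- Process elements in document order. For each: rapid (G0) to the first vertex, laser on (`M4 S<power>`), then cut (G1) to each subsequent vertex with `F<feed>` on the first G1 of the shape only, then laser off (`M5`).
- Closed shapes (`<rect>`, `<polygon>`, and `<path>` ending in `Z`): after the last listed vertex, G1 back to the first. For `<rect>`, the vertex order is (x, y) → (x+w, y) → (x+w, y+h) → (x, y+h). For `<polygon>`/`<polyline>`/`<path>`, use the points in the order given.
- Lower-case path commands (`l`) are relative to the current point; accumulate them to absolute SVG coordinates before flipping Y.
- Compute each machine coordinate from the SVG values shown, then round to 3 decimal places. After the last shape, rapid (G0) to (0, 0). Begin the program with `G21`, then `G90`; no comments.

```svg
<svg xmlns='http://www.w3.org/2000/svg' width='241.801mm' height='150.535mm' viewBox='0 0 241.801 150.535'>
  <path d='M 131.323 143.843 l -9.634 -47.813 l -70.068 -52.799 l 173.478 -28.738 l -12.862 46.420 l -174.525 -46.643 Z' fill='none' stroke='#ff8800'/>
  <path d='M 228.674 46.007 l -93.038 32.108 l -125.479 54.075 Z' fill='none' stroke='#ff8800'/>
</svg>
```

G21
G90
G0 X131.323 Y6.692
M4 S959
G1 X121.689 Y54.505 F1462
G1 X51.621 Y107.304
G1 X225.099 Y136.042
G1 X212.237 Y89.622
G1 X37.712 Y136.265
G1 X131.323 Y6.692
M5
G0 X228.674 Y104.528
M4 S959
G1 X135.636 Y72.420 F1462
G1 X10.157 Y18.345
G1 X228.674 Y104.528
M5
G0 X0.000 Y0.000

1 u = 1 mm; y_m = 150.535 − y.

[1] `<path>` closed polygon, #ff8800→cut S959 F1462: (131.323,6.692) → (121.689,54.505) → (51.621,107.304) → (225.099,136.042) → (212.237,89.622) → (37.712,136.265) → (131.323,6.692) (closed)

[2] `<path>` closed polygon, #ff8800→cut S959 F1462: (228.674,104.528) → (135.636,72.420) → (10.157,18.345) → (228.674,104.528) (closed)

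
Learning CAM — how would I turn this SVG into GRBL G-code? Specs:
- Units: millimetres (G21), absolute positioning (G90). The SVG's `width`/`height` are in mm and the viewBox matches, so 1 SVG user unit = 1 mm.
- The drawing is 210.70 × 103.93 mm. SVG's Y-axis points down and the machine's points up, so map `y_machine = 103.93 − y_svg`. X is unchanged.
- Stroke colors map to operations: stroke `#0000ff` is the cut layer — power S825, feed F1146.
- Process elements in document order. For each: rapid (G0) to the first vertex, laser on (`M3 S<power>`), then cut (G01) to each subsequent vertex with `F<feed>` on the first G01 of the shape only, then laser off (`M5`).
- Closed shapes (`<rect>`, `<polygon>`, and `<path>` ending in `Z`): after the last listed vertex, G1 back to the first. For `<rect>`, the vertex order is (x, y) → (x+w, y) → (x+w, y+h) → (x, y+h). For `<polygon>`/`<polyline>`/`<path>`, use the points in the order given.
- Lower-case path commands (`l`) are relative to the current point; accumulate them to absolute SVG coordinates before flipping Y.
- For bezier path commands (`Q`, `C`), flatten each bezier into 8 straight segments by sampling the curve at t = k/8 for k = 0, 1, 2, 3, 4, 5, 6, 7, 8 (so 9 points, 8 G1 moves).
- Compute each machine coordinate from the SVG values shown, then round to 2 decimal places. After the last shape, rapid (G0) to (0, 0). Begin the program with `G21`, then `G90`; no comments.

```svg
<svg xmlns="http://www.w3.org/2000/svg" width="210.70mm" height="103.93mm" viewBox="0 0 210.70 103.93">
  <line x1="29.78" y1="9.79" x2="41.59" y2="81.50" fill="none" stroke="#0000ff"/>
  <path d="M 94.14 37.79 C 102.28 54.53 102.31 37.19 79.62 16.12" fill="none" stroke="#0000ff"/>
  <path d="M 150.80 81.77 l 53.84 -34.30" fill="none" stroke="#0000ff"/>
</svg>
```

1 u = 1 mm; y_m = 103.93 − y.

[1] `<line>` line segment, #0000ff→cut S825 F1146: (29.78,94.14) → (41.59,22.43)

[2] `<path>` cubic bezier, #0000ff→cut S825 F1146: (94.14,66.14) → (96.78,61.40) → (98.50,59.50) → (99.11,60.08) → (98.44,62.80) → (96.33,67.28) → (92.61,73.18) → (87.09,80.14) → (79.62,87.81)

[3] `<path>` line segment, #0000ff→cut S825 F1146: (150.80,22.16) → (204.64,56.46)

G21
G90
G0 X29.78 Y94.14
M3 S825
G01 X41.59 Y22.43 F1146
M5
G0 X94.14 Y66.14
M3 S825
G01 X96.78 Y61.40 F1146
G01 X98.50 Y59.50
G01 X99.11 Y60.08
G01 X98.44 Y62.80
G01 X96.33 Y67.28
G01 X92.61 Y73.18
G01 X87.09 Y80.14
G01 X79.62 Y87.81
M5
G0 X150.80 Y22.16
M3 S825
G01 X204.64 Y56.46 F1146
M5
G0 X0.00 Y0.00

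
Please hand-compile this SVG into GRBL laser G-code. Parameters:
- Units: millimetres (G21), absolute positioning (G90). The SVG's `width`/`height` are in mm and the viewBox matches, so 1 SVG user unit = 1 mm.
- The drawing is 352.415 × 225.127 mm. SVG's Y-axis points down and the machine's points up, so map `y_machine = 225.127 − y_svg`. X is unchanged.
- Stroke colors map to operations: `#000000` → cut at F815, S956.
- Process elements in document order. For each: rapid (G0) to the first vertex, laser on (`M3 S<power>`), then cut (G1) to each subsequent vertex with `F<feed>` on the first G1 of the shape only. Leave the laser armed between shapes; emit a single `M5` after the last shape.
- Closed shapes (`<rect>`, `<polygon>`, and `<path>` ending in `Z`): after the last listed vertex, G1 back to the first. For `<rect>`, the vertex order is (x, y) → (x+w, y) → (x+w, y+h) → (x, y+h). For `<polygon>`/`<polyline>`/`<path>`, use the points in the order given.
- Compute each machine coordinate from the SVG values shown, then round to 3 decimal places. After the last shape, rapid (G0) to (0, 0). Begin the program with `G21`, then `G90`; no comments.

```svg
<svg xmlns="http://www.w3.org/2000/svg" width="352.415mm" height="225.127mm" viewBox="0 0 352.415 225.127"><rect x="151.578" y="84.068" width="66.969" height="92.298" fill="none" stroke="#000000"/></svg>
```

G21
G90
G0 X151.578 Y141.059
M3 S956
G1 X218.547 Y141.059 F815
G1 X218.547 Y48.761
G1 X151.578 Y48.761
G1 X151.578 Y141.059
M5
G0 X0.000 Y0.000

viewBox `0 0 352.415 225.127` with mm width/height → 1 unit = 1 mm. Flip: y_m = 225.127 − y_svg.

**Shape 1** — `<rect>` rectangle, stroke `#000000` → cut (S956, F815). Machine vertices: (151.578,141.059) → (218.547,141.059) → (218.547,48.761) → (151.578,48.761) → (151.578,141.059). Closed: final G1 returns to the first vertex.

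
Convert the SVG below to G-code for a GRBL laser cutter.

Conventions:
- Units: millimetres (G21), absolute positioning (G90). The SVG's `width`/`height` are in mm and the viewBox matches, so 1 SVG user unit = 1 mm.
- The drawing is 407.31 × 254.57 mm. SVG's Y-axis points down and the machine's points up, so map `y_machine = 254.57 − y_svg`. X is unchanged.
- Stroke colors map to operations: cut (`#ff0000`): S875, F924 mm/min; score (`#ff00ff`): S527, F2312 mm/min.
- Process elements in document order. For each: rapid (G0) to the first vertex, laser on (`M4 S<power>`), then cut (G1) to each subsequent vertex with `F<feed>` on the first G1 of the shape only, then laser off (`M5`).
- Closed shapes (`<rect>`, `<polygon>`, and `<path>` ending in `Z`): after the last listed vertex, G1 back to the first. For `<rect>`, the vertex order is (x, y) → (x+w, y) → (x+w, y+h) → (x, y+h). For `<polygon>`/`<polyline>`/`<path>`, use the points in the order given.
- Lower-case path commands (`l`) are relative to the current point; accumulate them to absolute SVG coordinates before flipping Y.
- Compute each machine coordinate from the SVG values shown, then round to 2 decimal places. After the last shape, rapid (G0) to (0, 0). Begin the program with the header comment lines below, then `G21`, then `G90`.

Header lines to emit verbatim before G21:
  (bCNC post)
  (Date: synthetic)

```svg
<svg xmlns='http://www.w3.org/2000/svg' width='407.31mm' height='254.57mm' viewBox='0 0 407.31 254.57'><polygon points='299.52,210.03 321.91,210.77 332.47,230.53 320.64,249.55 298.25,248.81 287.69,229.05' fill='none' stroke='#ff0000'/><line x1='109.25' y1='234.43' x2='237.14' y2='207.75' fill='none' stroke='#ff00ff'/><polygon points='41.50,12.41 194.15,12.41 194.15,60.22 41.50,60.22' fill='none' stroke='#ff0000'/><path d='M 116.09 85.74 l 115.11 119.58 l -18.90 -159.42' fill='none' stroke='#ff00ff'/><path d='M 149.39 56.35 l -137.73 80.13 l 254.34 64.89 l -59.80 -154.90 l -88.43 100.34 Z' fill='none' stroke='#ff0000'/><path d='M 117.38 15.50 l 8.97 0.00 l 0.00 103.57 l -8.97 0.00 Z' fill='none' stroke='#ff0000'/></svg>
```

viewBox `0 0 407.31 254.57` with mm width/height → 1 unit = 1 mm. Flip: y_m = 254.57 − y_svg.

**Shape 1** — `<polygon>` regular polygon, stroke `#ff0000` → cut (S875, F924). Machine vertices: (299.52,44.54) → (321.91,43.80) → (332.47,24.04) → (320.64,5.02) → (298.25,5.76) → (287.69,25.52) → (299.52,44.54). Closed: final G1 returns to the first vertex.

**Shape 2** — `<line>` line segment, stroke `#ff00ff` → score (S527, F2312). Machine vertices: (109.25,20.14) → (237.14,46.82). Open path.

**Shape 3** — `<polygon>` rectangle, stroke `#ff0000` → cut (S875, F924). Machine vertices: (41.50,242.16) → (194.15,242.16) → (194.15,194.35) → (41.50,194.35) → (41.50,242.16). Closed: final G1 returns to the first vertex.

**Shape 4** — `<path>` open polyline, stroke `#ff00ff` → score (S527, F2312). Machine vertices: (116.09,168.83) → (231.20,49.25) → (212.30,208.67). Open path.

**Shape 5** — `<path>` closed polygon, stroke `#ff0000` → cut (S875, F924). Machine vertices: (149.39,198.22) → (11.66,118.09) → (266.00,53.20) → (206.20,208.10) → (117.77,107.76) → (149.39,198.22). Closed: final G1 returns to the first vertex.

**Shape 6** — `<path>` rectangle, stroke `#ff0000` → cut (S875, F924). Machine vertices: (117.38,239.07) → (126.35,239.07) → (126.35,135.50) → (117.38,135.50) → (117.38,239.07). Closed: final G1 returns to the first vertex.

(bCNC post)
(Date: synthetic)
G21
G90
G0 X299.52 Y44.54
M4 S875
G1 X321.91 Y43.80 F924
G1 X332.47 Y24.04
G1 X320.64 Y5.02
G1 X298.25 Y5.76
G1 X287.69 Y25.52
G1 X299.52 Y44.54
M5
G0 X109.25 Y20.14
M4 S527
G1 X237.14 Y46.82 F2312
M5
G0 X41.50 Y242.16
M4 S875
G1 X194.15 Y242.16 F924
G1 X194.15 Y194.35
G1 X41.50 Y194.35
G1 X41.50 Y242.16
M5
G0 X116.09 Y168.83
M4 S527
G1 X231.20 Y49.25 F2312
G1 X212.30 Y208.67
M5
G0 X149.39 Y198.22
M4 S875
G1 X11.66 Y118.09 F924
G1 X266.00 Y53.20
G1 X206.20 Y208.10
G1 X117.77 Y107.76
G1 X149.39 Y198.22
M5
G0 X117.38 Y239.07
M4 S875
G1 X126.35 Y239.07 F924
G1 X126.35 Y135.50
G1 X117.38 Y135.50
G1 X117.38 Y239.07
M5
G0 X0.00 Y0.00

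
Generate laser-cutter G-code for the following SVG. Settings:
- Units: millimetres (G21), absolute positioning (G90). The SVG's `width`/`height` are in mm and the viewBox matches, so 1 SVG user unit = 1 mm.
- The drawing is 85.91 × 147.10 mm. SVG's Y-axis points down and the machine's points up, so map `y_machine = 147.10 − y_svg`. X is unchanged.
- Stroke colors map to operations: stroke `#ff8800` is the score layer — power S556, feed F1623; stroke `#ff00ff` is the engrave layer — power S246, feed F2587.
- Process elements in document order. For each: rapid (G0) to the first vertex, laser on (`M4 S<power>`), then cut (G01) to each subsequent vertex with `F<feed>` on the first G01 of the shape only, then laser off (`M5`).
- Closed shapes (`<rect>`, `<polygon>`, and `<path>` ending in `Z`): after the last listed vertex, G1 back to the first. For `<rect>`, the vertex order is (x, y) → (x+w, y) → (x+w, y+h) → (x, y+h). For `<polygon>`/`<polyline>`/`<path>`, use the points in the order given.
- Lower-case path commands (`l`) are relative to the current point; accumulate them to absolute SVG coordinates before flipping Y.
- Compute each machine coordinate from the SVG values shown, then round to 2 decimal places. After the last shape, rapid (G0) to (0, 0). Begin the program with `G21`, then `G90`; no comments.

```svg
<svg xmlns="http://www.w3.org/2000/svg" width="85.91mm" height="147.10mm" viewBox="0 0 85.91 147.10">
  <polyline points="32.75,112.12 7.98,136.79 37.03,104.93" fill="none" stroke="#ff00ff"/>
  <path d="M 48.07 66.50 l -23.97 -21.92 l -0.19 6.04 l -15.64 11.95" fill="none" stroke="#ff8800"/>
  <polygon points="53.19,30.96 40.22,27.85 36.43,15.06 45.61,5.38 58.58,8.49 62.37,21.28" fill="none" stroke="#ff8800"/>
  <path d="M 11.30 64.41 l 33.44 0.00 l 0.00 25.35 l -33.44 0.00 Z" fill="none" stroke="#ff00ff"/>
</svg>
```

viewBox `0 0 85.91 147.10` with mm width/height → 1 unit = 1 mm. Flip: y_m = 147.10 − y_svg.

**Shape 1** — `<polyline>` open polyline, stroke `#ff00ff` → engrave (S246, F2587). Machine vertices: (32.75,34.98) → (7.98,10.31) → (37.03,42.17). Open path.

**Shape 2** — `<path>` open polyline, stroke `#ff8800` → score (S556, F1623). Machine vertices: (48.07,80.60) → (24.10,102.52) → (23.91,96.48) → (8.27,84.53). Open path.

**Shape 3** — `<polygon>` regular polygon, stroke `#ff8800` → score (S556, F1623). Machine vertices: (53.19,116.14) → (40.22,119.25) → (36.43,132.04) → (45.61,141.72) → (58.58,138.61) → (62.37,125.82) → (53.19,116.14). Closed: final G1 returns to the first vertex.

**Shape 4** — `<path>` rectangle, stroke `#ff00ff` → engrave (S246, F2587). Machine vertices: (11.30,82.69) → (44.74,82.69) → (44.74,57.34) → (11.30,57.34) → (11.30,82.69). Closed: final G1 returns to the first vertex.

G21
G90
G0 X32.75 Y34.98
M4 S246
G01 X7.98 Y10.31 F2587
G01 X37.03 Y42.17
M5
G0 X48.07 Y80.60
M4 S556
G01 X24.10 Y102.52 F1623
G01 X23.91 Y96.48
G01 X8.27 Y84.53
M5
G0 X53.19 Y116.14
M4 S556
G01 X40.22 Y119.25 F1623
G01 X36.43 Y132.04
G01 X45.61 Y141.72
G01 X58.58 Y138.61
G01 X62.37 Y125.82
G01 X53.19 Y116.14
M5
G0 X11.30 Y82.69
M4 S246
G01 X44.74 Y82.69 F2587
G01 X44.74 Y57.34
G01 X11.30 Y57.34
G01 X11.30 Y82.69
M5
G0 X0.00 Y0.00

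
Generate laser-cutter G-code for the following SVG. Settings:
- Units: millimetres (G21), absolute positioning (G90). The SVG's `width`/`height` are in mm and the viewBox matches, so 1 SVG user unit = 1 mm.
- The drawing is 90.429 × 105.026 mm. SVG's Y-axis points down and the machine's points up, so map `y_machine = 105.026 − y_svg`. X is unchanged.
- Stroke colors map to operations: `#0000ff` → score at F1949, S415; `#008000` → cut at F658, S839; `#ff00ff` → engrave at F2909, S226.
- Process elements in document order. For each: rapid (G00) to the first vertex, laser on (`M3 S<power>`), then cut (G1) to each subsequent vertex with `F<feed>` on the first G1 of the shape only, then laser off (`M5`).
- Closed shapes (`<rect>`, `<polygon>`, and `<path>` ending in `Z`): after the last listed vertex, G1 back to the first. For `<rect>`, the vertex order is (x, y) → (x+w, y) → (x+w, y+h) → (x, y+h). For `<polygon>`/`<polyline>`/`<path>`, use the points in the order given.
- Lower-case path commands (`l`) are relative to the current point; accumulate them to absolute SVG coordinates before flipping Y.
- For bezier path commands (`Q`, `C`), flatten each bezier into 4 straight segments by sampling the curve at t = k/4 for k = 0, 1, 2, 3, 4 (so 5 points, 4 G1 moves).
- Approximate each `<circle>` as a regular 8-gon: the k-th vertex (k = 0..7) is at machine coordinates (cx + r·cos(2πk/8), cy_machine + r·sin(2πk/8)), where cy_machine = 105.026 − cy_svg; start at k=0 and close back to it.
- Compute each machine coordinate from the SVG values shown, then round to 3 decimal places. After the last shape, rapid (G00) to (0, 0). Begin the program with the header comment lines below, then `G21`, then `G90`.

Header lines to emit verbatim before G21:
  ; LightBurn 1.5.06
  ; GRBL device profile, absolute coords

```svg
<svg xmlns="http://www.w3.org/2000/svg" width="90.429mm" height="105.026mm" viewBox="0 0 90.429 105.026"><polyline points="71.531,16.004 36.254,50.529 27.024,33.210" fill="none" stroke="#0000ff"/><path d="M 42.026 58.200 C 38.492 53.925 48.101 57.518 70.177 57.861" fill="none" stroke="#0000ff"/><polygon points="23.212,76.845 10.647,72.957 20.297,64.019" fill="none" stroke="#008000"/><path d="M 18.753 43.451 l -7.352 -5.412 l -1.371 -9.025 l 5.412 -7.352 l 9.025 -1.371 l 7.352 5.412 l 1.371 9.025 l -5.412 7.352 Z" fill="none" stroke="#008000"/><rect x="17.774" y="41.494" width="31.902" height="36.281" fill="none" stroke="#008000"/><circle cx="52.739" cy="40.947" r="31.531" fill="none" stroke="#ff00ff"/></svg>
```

viewBox `0 0 90.429 105.026` with mm width/height → 1 unit = 1 mm. Flip: y_m = 105.026 − y_svg.

**Shape 1** — `<polyline>` open polyline, stroke `#0000ff` → score (S415, F1949). Machine vertices: (71.531,89.022) → (36.254,54.497) → (27.024,71.816). Open path.

**Shape 2** — `<path>` cubic bezier, stroke `#0000ff` → score (S415, F1949). Control points (SVG): P0=(42.026,58.200), P1=(38.492,53.925), P2=(48.101,57.518), P3=(70.177,57.861); sampled at t=k/4. Machine vertices: (42.026,46.826) → (41.829,48.731) → (46.498,48.727) → (55.968,47.858) → (70.177,47.165). Open path.

**Shape 3** — `<polygon>` regular polygon, stroke `#008000` → cut (S839, F658). Machine vertices: (23.212,28.181) → (10.647,32.069) → (20.297,41.007) → (23.212,28.181). Closed: final G1 returns to the first vertex.

**Shape 4** — `<path>` regular polygon, stroke `#008000` → cut (S839, F658). Machine vertices: (18.753,61.575) → (11.401,66.987) → (10.030,76.012) → (15.442,83.364) → (24.467,84.735) → (31.819,79.323) → (33.190,70.298) → (27.778,62.946) → (18.753,61.575). Closed: final G1 returns to the first vertex.

**Shape 5** — `<rect>` rectangle, stroke `#008000` → cut (S839, F658). Machine vertices: (17.774,63.532) → (49.676,63.532) → (49.676,27.251) → (17.774,27.251) → (17.774,63.532). Closed: final G1 returns to the first vertex.

**Shape 6** — `<circle>` circle, stroke `#ff00ff` → engrave (S226, F2909). Machine vertices: (84.270,64.079) → (75.035,86.375) → (52.739,95.610) → (30.443,86.375) → (21.208,64.079) → (30.443,41.783) → (52.739,32.548) → (75.035,41.783) → (84.270,64.079). Closed: final G1 returns to the first vertex.

; LightBurn 1.5.06
; GRBL device profile, absolute coords
G21
G90
G00 X71.531 Y89.022
M3 S415
G1 X36.254 Y54.497 F1949
G1 X27.024 Y71.816
M5
G00 X42.026 Y46.826
M3 S415
G1 X41.829 Y48.731 F1949
G1 X46.498 Y48.727
G1 X55.968 Y47.858
G1 X70.177 Y47.165
M5
G00 X23.212 Y28.181
M3 S839
G1 X10.647 Y32.069 F658
G1 X20.297 Y41.007
G1 X23.212 Y28.181
M5
G00 X18.753 Y61.575
M3 S839
G1 X11.401 Y66.987 F658
G1 X10.030 Y76.012
G1 X15.442 Y83.364
G1 X24.467 Y84.735
G1 X31.819 Y79.323
G1 X33.190 Y70.298
G1 X27.778 Y62.946
G1 X18.753 Y61.575
M5
G00 X17.774 Y63.532
M3 S839
G1 X49.676 Y63.532 F658
G1 X49.676 Y27.251
G1 X17.774 Y27.251
G1 X17.774 Y63.532
M5
G00 X84.270 Y64.079
M3 S226
G1 X75.035 Y86.375 F2909
G1 X52.739 Y95.610
G1 X30.443 Y86.375
G1 X21.208 Y64.079
G1 X30.443 Y41.783
G1 X52.739 Y32.548
G1 X75.035 Y41.783
G1 X84.270 Y64.079
M5
G00 X0.000 Y0.000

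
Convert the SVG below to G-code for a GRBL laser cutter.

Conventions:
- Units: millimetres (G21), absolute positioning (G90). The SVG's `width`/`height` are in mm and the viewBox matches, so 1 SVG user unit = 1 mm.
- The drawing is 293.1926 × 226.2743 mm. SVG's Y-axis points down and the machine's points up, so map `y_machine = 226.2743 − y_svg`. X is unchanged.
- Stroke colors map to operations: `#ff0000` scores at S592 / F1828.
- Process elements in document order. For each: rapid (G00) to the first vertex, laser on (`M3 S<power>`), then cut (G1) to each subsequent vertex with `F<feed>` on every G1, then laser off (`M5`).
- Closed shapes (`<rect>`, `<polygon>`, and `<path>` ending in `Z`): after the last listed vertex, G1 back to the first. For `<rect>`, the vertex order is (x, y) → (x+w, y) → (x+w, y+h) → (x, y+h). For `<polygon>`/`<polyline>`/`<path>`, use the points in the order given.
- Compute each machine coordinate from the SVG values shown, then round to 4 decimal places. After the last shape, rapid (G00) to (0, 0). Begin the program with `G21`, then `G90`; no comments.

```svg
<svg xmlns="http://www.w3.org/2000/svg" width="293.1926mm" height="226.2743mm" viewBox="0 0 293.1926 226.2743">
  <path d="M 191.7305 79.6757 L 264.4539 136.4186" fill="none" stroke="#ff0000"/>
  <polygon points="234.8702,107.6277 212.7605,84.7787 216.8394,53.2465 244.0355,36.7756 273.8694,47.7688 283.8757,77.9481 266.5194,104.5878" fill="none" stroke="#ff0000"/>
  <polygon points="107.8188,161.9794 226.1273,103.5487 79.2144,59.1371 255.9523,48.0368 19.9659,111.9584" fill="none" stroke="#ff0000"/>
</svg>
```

1 u = 1 mm; y_m = 226.2743 − y.

[1] `<path>` line segment, #ff0000→score S592 F1828: (191.7305,146.5986) → (264.4539,89.8557)

[2] `<polygon>` regular polygon, #ff0000→score S592 F1828: (234.8702,118.6466) → (212.7605,141.4956) → (216.8394,173.0278) → (244.0355,189.4987) → (273.8694,178.5055) → (283.8757,148.3262) → (266.5194,121.6865) → (234.8702,118.6466) (closed)

[3] `<polygon>` closed polygon, #ff0000→score S592 F1828: (107.8188,64.2949) → (226.1273,122.7256) → (79.2144,167.1372) → (255.9523,178.2375) → (19.9659,114.3159) → (107.8188,64.2949) (closed)

G21
G90
G00 X191.7305 Y146.5986
M3 S592
G1 X264.4539 Y89.8557 F1828
M5
G00 X234.8702 Y118.6466
M3 S592
G1 X212.7605 Y141.4956 F1828
G1 X216.8394 Y173.0278 F1828
G1 X244.0355 Y189.4987 F1828
G1 X273.8694 Y178.5055 F1828
G1 X283.8757 Y148.3262 F1828
G1 X266.5194 Y121.6865 F1828
G1 X234.8702 Y118.6466 F1828
M5
G00 X107.8188 Y64.2949
M3 S592
G1 X226.1273 Y122.7256 F1828
G1 X79.2144 Y167.1372 F1828
G1 X255.9523 Y178.2375 F1828
G1 X19.9659 Y114.3159 F1828
G1 X107.8188 Y64.2949 F1828
M5
G00 X0.0000 Y0.0000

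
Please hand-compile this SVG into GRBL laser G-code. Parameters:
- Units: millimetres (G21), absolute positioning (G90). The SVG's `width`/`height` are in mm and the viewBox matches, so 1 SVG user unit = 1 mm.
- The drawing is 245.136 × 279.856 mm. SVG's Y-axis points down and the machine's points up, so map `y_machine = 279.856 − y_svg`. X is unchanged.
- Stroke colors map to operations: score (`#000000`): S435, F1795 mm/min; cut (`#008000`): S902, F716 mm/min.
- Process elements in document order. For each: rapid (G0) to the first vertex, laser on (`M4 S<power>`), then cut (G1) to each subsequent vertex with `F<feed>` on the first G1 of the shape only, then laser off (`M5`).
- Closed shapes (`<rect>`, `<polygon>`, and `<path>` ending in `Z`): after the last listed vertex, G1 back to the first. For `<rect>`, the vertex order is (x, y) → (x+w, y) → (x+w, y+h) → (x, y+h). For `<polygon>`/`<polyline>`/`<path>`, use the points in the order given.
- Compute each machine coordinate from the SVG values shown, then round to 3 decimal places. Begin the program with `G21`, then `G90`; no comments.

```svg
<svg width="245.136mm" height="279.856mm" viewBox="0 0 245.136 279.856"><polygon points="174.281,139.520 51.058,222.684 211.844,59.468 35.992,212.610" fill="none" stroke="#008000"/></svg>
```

Since the viewBox matches the mm dimensions, user units are millimetres directly. The only transform is the Y-flip y_m = 279.856 − y_svg.

Shape 1 is a closed polygon drawn with `<polygon>`. Its stroke #008000 means cut at S902, F716. After flipping Y the toolpath is (174.281,140.336) → (51.058,57.172) → (211.844,220.388) → (35.992,67.246) → (174.281,140.336), returning to the start.

G21
G90
G0 X174.281 Y140.336
M4 S902
G1 X51.058 Y57.172 F716
G1 X211.844 Y220.388
G1 X35.992 Y67.246
G1 X174.281 Y140.336
M5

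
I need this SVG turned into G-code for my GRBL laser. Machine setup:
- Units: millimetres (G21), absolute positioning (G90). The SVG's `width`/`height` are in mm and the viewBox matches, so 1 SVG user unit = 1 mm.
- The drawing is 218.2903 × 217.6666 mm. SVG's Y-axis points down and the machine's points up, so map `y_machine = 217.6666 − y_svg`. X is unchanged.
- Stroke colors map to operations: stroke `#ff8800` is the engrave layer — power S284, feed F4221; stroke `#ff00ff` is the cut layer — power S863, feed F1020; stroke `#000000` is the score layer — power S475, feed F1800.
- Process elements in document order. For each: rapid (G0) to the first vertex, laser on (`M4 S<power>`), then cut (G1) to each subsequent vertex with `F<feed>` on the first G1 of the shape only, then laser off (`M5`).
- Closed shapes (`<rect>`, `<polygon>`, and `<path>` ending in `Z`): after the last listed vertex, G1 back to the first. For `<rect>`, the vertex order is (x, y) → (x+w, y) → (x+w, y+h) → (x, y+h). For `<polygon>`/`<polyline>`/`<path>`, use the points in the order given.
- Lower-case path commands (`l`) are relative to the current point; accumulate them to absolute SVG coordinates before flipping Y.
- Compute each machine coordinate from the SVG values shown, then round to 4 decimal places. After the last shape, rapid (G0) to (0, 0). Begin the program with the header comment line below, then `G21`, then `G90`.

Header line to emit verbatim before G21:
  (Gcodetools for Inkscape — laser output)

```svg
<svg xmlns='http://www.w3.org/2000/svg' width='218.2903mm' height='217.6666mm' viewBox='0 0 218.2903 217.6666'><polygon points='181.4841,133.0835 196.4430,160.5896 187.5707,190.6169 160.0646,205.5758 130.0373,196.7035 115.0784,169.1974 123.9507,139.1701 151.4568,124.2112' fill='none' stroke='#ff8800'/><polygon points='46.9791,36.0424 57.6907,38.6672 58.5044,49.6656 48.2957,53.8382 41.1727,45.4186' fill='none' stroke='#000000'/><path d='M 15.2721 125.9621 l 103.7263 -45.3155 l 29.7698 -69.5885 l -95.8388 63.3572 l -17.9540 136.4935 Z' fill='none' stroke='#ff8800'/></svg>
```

1 u = 1 mm; y_m = 217.6666 − y.

[1] `<polygon>` regular polygon, #ff8800→engrave S284 F4221: (181.4841,84.5831) → (196.4430,57.0770) → (187.5707,27.0497) → (160.0646,12.0908) → (130.0373,20.9631) → (115.0784,48.4692) → (123.9507,78.4965) → (151.4568,93.4554) → (181.4841,84.5831) (closed)

[2] `<polygon>` regular polygon, #000000→score S475 F1800: (46.9791,181.6242) → (57.6907,178.9994) → (58.5044,168.0010) → (48.2957,163.8284) → (41.1727,172.2480) → (46.9791,181.6242) (closed)

[3] `<path>` closed polygon, #ff8800→engrave S284 F4221: (15.2721,91.7045) → (118.9984,137.0200) → (148.7682,206.6085) → (52.9294,143.2513) → (34.9754,6.7578) → (15.2721,91.7045) (closed)

(Gcodetools for Inkscape — laser output)
G21
G90
G0 X181.4841 Y84.5831
M4 S284
G1 X196.4430 Y57.0770 F4221
G1 X187.5707 Y27.0497
G1 X160.0646 Y12.0908
G1 X130.0373 Y20.9631
G1 X115.0784 Y48.4692
G1 X123.9507 Y78.4965
G1 X151.4568 Y93.4554
G1 X181.4841 Y84.5831
M5
G0 X46.9791 Y181.6242
M4 S475
G1 X57.6907 Y178.9994 F1800
G1 X58.5044 Y168.0010
G1 X48.2957 Y163.8284
G1 X41.1727 Y172.2480
G1 X46.9791 Y181.6242
M5
G0 X15.2721 Y91.7045
M4 S284
G1 X118.9984 Y137.0200 F4221
G1 X148.7682 Y206.6085
G1 X52.9294 Y143.2513
G1 X34.9754 Y6.7578
G1 X15.2721 Y91.7045
M5
G0 X0.0000 Y0.0000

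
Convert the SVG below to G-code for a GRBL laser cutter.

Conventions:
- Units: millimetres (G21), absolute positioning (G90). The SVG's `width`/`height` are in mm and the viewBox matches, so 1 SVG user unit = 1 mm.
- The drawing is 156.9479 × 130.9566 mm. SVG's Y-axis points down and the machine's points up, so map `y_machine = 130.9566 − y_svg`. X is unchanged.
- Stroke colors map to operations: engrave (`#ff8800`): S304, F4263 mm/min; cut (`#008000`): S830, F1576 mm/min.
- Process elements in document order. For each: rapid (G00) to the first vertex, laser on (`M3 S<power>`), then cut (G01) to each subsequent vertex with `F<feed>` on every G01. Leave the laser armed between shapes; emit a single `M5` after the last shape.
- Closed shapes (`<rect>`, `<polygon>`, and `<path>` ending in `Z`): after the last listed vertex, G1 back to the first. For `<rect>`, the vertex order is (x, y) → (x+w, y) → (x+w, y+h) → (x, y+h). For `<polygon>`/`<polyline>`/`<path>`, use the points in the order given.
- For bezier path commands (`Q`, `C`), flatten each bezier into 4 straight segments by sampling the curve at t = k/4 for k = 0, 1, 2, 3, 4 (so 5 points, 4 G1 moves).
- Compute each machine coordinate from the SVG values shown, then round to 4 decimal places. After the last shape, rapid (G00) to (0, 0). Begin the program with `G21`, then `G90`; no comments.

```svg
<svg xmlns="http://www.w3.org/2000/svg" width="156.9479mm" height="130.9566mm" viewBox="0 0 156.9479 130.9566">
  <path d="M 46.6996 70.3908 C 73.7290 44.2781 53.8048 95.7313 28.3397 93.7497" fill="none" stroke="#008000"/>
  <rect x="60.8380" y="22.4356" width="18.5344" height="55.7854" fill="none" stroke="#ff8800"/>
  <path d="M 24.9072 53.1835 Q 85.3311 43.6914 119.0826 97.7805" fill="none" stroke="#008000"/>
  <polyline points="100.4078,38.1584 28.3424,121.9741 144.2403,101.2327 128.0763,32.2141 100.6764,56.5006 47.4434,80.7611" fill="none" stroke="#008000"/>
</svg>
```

viewBox `0 0 156.9479 130.9566` with mm width/height → 1 unit = 1 mm. Flip: y_m = 130.9566 − y_svg.

**Shape 1** — `<path>` cubic bezier, stroke `#008000` → cut (S830, F1576). Control points (SVG): P0=(46.6996,70.3908), P1=(73.7290,44.2781), P2=(53.8048,95.7313), P3=(28.3397,93.7497); sampled at t=k/4. Machine vertices: (46.6996,60.5658) → (58.8149,67.6536) → (57.2051,57.9355) → (45.7525,43.6928) → (28.3397,37.2069). Open path.

**Shape 2** — `<rect>` rectangle, stroke `#ff8800` → engrave (S304, F4263). Machine vertices: (60.8380,108.5210) → (79.3724,108.5210) → (79.3724,52.7356) → (60.8380,52.7356) → (60.8380,108.5210). Closed: final G1 returns to the first vertex.

**Shape 3** — `<path>` quadratic bezier, stroke `#008000` → cut (S830, F1576). Control points (SVG): P0=(24.9072,53.1835), P1=(85.3311,43.6914), P2=(119.0826,97.7805); sampled at t=k/4. Machine vertices: (24.9072,77.7731) → (53.4521,78.5453) → (78.6630,71.3699) → (100.5398,56.2468) → (119.0826,33.1761). Open path.

**Shape 4** — `<polyline>` open polyline, stroke `#008000` → cut (S830, F1576). Machine vertices: (100.4078,92.7982) → (28.3424,8.9825) → (144.2403,29.7239) → (128.0763,98.7425) → (100.6764,74.4560) → (47.4434,50.1955). Open path.

G21
G90
G00 X46.6996 Y60.5658
M3 S830
G01 X58.8149 Y67.6536 F1576
G01 X57.2051 Y57.9355 F1576
G01 X45.7525 Y43.6928 F1576
G01 X28.3397 Y37.2069 F1576
G00 X60.8380 Y108.5210
M3 S304
G01 X79.3724 Y108.5210 F4263
G01 X79.3724 Y52.7356 F4263
G01 X60.8380 Y52.7356 F4263
G01 X60.8380 Y108.5210 F4263
G00 X24.9072 Y77.7731
M3 S830
G01 X53.4521 Y78.5453 F1576
G01 X78.6630 Y71.3699 F1576
G01 X100.5398 Y56.2468 F1576
G01 X119.0826 Y33.1761 F1576
G00 X100.4078 Y92.7982
M3 S830
G01 X28.3424 Y8.9825 F1576
G01 X144.2403 Y29.7239 F1576
G01 X128.0763 Y98.7425 F1576
G01 X100.6764 Y74.4560 F1576
G01 X47.4434 Y50.1955 F1576
M5
G00 X0.0000 Y0.0000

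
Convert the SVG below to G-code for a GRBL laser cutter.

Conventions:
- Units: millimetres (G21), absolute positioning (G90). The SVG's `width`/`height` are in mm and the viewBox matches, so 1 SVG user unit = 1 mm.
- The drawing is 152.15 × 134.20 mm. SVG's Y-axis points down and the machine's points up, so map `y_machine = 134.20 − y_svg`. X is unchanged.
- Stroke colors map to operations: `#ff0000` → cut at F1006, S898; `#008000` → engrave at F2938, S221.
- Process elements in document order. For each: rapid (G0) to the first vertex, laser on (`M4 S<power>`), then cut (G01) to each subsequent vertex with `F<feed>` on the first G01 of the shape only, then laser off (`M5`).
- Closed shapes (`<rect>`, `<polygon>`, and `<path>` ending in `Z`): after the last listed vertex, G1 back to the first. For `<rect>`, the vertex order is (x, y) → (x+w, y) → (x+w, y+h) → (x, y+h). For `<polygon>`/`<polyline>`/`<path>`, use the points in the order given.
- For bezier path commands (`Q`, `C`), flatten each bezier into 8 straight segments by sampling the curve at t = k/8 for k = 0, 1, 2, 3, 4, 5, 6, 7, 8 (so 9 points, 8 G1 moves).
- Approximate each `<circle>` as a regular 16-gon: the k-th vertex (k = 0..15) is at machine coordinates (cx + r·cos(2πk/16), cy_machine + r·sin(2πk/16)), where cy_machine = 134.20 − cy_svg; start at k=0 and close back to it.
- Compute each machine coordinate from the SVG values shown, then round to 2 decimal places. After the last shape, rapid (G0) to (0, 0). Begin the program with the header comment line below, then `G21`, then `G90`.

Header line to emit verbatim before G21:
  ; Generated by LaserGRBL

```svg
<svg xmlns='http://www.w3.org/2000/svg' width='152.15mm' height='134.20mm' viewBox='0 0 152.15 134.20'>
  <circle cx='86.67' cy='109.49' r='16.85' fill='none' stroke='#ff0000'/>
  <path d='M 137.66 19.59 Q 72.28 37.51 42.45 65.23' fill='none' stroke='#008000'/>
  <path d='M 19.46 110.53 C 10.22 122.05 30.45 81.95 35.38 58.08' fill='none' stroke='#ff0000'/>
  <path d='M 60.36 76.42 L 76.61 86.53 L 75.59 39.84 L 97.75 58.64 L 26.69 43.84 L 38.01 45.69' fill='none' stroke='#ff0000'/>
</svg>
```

viewBox `0 0 152.15 134.20` with mm width/height → 1 unit = 1 mm. Flip: y_m = 134.20 − y_svg.

**Shape 1** — `<circle>` circle, stroke `#ff0000` → cut (S898, F1006). Machine vertices: (103.52,24.71) → (102.24,31.16) → (98.58,36.62) → (93.12,40.28) → (86.67,41.56) → (80.22,40.28) → (74.76,36.62) → (71.10,31.16) → (69.82,24.71) → (71.10,18.26) → (74.76,12.80) → (80.22,9.14) → (86.67,7.86) → (93.12,9.14) → (98.58,12.80) → (102.24,18.26) → (103.52,24.71). Closed: final G1 returns to the first vertex.

**Shape 2** — `<path>` quadratic bezier, stroke `#008000` → engrave (S221, F2938). Control points (SVG): P0=(137.66,19.59), P1=(72.28,37.51), P2=(42.45,65.23); sampled at t=k/8. Machine vertices: (137.66,114.61) → (121.87,109.98) → (107.19,105.04) → (93.62,99.79) → (81.17,94.24) → (69.82,88.38) → (59.59,82.22) → (50.46,75.75) → (42.45,68.97). Open path.

**Shape 3** — `<path>` cubic bezier, stroke `#ff0000` → cut (S898, F1006). Control points (SVG): P0=(19.46,110.53), P1=(10.22,122.05), P2=(30.45,81.95), P3=(35.38,58.08); sampled at t=k/8. Machine vertices: (19.46,23.67) → (17.29,21.64) → (17.36,23.65) → (19.14,28.91) → (22.11,36.62) → (25.74,46.00) → (29.51,56.23) → (32.90,66.54) → (35.38,76.12). Open path.

**Shape 4** — `<path>` open polyline, stroke `#ff0000` → cut (S898, F1006). Machine vertices: (60.36,57.78) → (76.61,47.67) → (75.59,94.36) → (97.75,75.56) → (26.69,90.36) → (38.01,88.51). Open path.

; Generated by LaserGRBL
G21
G90
G0 X103.52 Y24.71
M4 S898
G01 X102.24 Y31.16 F1006
G01 X98.58 Y36.62
G01 X93.12 Y40.28
G01 X86.67 Y41.56
G01 X80.22 Y40.28
G01 X74.76 Y36.62
G01 X71.10 Y31.16
G01 X69.82 Y24.71
G01 X71.10 Y18.26
G01 X74.76 Y12.80
G01 X80.22 Y9.14
G01 X86.67 Y7.86
G01 X93.12 Y9.14
G01 X98.58 Y12.80
G01 X102.24 Y18.26
G01 X103.52 Y24.71
M5
G0 X137.66 Y114.61
M4 S221
G01 X121.87 Y109.98 F2938
G01 X107.19 Y105.04
G01 X93.62 Y99.79
G01 X81.17 Y94.24
G01 X69.82 Y88.38
G01 X59.59 Y82.22
G01 X50.46 Y75.75
G01 X42.45 Y68.97
M5
G0 X19.46 Y23.67
M4 S898
G01 X17.29 Y21.64 F1006
G01 X17.36 Y23.65
G01 X19.14 Y28.91
G01 X22.11 Y36.62
G01 X25.74 Y46.00
G01 X29.51 Y56.23
G01 X32.90 Y66.54
G01 X35.38 Y76.12
M5
G0 X60.36 Y57.78
M4 S898
G01 X76.61 Y47.67 F1006
G01 X75.59 Y94.36
G01 X97.75 Y75.56
G01 X26.69 Y90.36
G01 X38.01 Y88.51
M5
G0 X0.00 Y0.00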